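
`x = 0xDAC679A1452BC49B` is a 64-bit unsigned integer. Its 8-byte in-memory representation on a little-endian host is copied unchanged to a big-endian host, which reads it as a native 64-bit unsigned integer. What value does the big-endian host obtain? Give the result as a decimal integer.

Stored little-endian, the bytes at ascending addresses are 9B C4 2B 45 A1 79 C6 DA.
Read back as big-endian, the last byte is least significant, giving 0x9BC42B45A179C6DA.
0x9BC42B45A179C6DA = 11224143749375968986.

11224143749375968986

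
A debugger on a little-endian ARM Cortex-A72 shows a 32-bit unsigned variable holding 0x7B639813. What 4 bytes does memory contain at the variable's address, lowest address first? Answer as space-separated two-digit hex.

Split into bytes (most-significant first): 7B 63 98 13.
In little-endian order the low byte comes first in memory.
So at ascending addresses the bytes are 13 98 63 7B.

13 98 63 7B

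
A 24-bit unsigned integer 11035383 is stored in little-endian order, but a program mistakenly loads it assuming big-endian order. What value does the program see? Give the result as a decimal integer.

16212648

11035383 in 24-bit hexadecimal is 0xA862F7.
Stored little-endian, the bytes at ascending addresses are F7 62 A8.
Read back as big-endian, the last byte is least significant, giving 0xF762A8.
0xF762A8 = 16212648.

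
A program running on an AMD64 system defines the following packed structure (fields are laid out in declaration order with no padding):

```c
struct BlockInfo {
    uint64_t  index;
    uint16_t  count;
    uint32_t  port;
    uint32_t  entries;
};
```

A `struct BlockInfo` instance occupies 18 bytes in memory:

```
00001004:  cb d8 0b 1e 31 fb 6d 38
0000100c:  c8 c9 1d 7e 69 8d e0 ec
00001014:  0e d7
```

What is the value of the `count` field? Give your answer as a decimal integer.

51656

`count` follows `index` (8 bytes), so it starts at byte offset 8 and occupies 2 bytes.
Bytes at offsets 8..9: C8 C9.
Little-endian: lowest address holds the least-significant byte.
Reassemble most-significant byte first: C9 C8 → 0xC9C8.
0xC9C8 = 51656.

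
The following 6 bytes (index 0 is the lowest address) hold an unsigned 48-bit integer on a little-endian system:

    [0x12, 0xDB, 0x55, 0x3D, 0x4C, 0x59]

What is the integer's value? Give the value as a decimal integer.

98183981423378

In little-endian order the low byte comes first in memory.
Reassemble most-significant byte first: 59 4C 3D 55 DB 12 → 0x594C3D55DB12.
0x594C3D55DB12 = 98183981423378.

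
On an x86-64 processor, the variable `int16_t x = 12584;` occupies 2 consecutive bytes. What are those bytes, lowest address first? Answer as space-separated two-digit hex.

12584 in hexadecimal, padded to 16 bits, is 0x3128.
Split into bytes (most-significant first): 31 28.
Little-endian: lowest address holds the least-significant byte.
So at ascending addresses the bytes are 28 31.

28 31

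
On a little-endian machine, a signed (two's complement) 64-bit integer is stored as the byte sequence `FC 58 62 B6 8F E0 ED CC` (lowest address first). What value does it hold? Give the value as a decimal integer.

-3680038412646983428

Little-endian stores the least-significant byte at the lowest address.
Reassemble most-significant byte first: CC ED E0 8F B6 62 58 FC → 0xCCEDE08FB66258FC.
Top bit is set, so as a signed 64-bit value this is 0xCCEDE08FB66258FC − 2^64 = -3680038412646983428.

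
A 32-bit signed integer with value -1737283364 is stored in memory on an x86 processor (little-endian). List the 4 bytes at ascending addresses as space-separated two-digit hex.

Two's complement of -1737283364 in 32 bits: 1737283364 = 0x678CD724; invert → 0x987328DB; add 1 → 0x987328DC.
Split into bytes (most-significant first): 98 73 28 DC.
Little-endian stores the least-significant byte at the lowest address.
So at ascending addresses the bytes are DC 28 73 98.

DC 28 73 98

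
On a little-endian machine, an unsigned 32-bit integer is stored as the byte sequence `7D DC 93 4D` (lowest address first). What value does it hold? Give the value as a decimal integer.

1301535869

Little-endian stores the least-significant byte at the lowest address.
Reassemble most-significant byte first: 4D 93 DC 7D → 0x4D93DC7D.
0x4D93DC7D = 1301535869.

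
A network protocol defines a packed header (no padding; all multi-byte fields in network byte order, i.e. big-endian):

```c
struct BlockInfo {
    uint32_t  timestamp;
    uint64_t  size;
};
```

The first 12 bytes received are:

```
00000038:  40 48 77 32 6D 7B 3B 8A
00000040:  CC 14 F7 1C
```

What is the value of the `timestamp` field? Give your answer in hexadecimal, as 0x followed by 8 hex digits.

`timestamp` is the first field, at byte offset 0, occupying 4 bytes.
Bytes at offsets 0..3: 40 48 77 32.
Big-endian stores the most-significant byte at the lowest address.
The bytes are already most-significant first: 0x40487732.

0x40487732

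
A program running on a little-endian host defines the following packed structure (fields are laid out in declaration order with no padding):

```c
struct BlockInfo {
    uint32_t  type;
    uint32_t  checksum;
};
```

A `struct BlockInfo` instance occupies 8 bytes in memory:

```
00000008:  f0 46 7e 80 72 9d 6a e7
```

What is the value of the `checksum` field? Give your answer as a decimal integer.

`checksum` follows `type` (4 bytes), so it starts at byte offset 4 and occupies 4 bytes.
Bytes at offsets 4..7: 72 9D 6A E7.
In little-endian order the low byte comes first in memory.
Reassemble most-significant byte first: E7 6A 9D 72 → 0xE76A9D72.
0xE76A9D72 = 3882524018.

3882524018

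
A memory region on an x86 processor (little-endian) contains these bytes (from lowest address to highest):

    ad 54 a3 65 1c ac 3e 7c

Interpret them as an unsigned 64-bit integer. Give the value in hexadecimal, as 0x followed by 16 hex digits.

Little-endian stores the least-significant byte at the lowest address.
Reassemble most-significant byte first: 7C 3E AC 1C 65 A3 54 AD → 0x7C3EAC1C65A354AD.

0x7C3EAC1C65A354AD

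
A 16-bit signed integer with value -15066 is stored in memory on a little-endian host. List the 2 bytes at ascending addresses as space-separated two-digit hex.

26 C5

Two's complement of -15066 in 16 bits: 15066 = 0x3ADA; invert → 0xC525; add 1 → 0xC526.
Split into bytes (most-significant first): C5 26.
In little-endian order the low byte comes first in memory.
So at ascending addresses the bytes are 26 C5.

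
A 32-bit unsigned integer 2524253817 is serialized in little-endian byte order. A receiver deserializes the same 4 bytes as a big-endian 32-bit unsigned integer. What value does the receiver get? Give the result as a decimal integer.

2524253817 in 32-bit hexadecimal is 0x96750E79.
Stored little-endian, the bytes at ascending addresses are 79 0E 75 96.
Read back as big-endian, the last byte is least significant, giving 0x790E7596.
0x790E7596 = 2030990742.

2030990742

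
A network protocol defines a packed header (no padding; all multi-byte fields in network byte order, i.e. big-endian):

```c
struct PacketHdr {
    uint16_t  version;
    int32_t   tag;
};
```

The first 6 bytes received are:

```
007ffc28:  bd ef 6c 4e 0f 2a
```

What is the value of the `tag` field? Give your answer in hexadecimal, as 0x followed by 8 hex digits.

0x6C4E0F2A

`tag` follows `version` (2 bytes), so it starts at byte offset 2 and occupies 4 bytes.
Bytes at offsets 2..5: 6C 4E 0F 2A.
Big-endian stores the most-significant byte at the lowest address.
The bytes are already most-significant first: 0x6C4E0F2A.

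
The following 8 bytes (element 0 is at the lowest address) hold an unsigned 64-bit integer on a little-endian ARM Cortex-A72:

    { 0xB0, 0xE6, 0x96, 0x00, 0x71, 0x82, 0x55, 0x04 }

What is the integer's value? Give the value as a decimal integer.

Little-endian: lowest address holds the least-significant byte.
Reassemble most-significant byte first: 04 55 82 71 00 96 E6 B0 → 0x045582710096E6B0.
0x045582710096E6B0 = 312299171024922288.

312299171024922288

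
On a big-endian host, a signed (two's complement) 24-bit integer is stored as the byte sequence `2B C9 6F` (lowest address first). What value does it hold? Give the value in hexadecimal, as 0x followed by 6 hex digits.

0x2BC96F

Big-endian: lowest address holds the most-significant byte.
The bytes are already most-significant first: 0x2BC96F.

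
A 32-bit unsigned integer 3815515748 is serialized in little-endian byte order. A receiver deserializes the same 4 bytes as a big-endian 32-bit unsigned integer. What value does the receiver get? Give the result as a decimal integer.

1680239843

3815515748 in 32-bit hexadecimal is 0xE36C2664.
Stored little-endian, the bytes at ascending addresses are 64 26 6C E3.
Read back as big-endian, the last byte is least significant, giving 0x64266CE3.
0x64266CE3 = 1680239843.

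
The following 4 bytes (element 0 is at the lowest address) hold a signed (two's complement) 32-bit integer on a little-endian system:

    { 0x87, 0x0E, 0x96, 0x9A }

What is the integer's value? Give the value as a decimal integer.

Little-endian stores the least-significant byte at the lowest address.
Reassemble most-significant byte first: 9A 96 0E 87 → 0x9A960E87.
Top bit is set, so as a signed 32-bit value this is 0x9A960E87 − 2^32 = -1701441913.

-1701441913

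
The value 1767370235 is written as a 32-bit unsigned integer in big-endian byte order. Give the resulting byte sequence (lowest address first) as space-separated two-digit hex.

69 57 ED FB

1767370235 in hexadecimal, padded to 32 bits, is 0x6957EDFB.
Split into bytes (most-significant first): 69 57 ED FB.
In big-endian order the high byte comes first in memory.
So the memory order matches the most-significant-first order: 69 57 ED FB.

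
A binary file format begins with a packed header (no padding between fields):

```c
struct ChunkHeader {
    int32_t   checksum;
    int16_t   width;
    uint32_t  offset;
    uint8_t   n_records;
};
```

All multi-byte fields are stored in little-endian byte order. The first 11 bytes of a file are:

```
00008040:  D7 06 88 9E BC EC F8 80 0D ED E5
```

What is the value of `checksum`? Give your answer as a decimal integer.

-1635252521

`checksum` is the first field, at byte offset 0, occupying 4 bytes.
Bytes at offsets 0..3: D7 06 88 9E.
Little-endian stores the least-significant byte at the lowest address.
Reassemble most-significant byte first: 9E 88 06 D7 → 0x9E8806D7.
Top bit is set, so as a signed 32-bit value this is 0x9E8806D7 − 2^32 = -1635252521.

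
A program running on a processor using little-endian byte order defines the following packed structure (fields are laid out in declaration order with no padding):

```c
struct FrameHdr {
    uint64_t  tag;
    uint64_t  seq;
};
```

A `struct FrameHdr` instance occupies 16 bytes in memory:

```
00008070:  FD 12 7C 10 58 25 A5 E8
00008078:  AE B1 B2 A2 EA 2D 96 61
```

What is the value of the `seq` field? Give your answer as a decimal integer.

7031858353960825262

`seq` follows `tag` (8 bytes), so it starts at byte offset 8 and occupies 8 bytes.
Bytes at offsets 8..15: AE B1 B2 A2 EA 2D 96 61.
Little-endian: lowest address holds the least-significant byte.
Reassemble most-significant byte first: 61 96 2D EA A2 B2 B1 AE → 0x61962DEAA2B2B1AE.
0x61962DEAA2B2B1AE = 7031858353960825262.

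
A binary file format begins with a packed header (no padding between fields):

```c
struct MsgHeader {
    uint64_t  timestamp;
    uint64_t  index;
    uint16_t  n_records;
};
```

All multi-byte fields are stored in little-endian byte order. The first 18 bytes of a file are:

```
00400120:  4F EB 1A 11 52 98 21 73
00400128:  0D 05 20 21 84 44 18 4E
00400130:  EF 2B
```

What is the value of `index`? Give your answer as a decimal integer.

5627323068681553165

`index` follows `timestamp` (8 bytes), so it starts at byte offset 8 and occupies 8 bytes.
Bytes at offsets 8..15: 0D 05 20 21 84 44 18 4E.
In little-endian order the low byte comes first in memory.
Reassemble most-significant byte first: 4E 18 44 84 21 20 05 0D → 0x4E1844842120050D.
0x4E1844842120050D = 5627323068681553165.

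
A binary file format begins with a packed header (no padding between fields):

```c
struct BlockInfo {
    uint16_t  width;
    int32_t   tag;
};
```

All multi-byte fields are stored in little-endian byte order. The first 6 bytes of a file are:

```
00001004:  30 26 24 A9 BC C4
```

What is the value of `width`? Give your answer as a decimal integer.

9776

`width` is the first field, at byte offset 0, occupying 2 bytes.
Bytes at offsets 0..1: 30 26.
In little-endian order the low byte comes first in memory.
Reassemble most-significant byte first: 26 30 → 0x2630.
0x2630 = 9776.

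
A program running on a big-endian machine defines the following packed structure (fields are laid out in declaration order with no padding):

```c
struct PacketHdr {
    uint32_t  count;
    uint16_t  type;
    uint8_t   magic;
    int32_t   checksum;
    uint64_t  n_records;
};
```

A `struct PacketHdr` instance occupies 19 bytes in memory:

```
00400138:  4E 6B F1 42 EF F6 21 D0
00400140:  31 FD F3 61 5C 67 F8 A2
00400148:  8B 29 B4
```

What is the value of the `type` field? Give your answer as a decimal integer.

61430

`type` follows `count` (4 bytes), so it starts at byte offset 4 and occupies 2 bytes.
Bytes at offsets 4..5: EF F6.
Big-endian stores the most-significant byte at the lowest address.
The bytes are already most-significant first: 0xEFF6.
0xEFF6 = 61430.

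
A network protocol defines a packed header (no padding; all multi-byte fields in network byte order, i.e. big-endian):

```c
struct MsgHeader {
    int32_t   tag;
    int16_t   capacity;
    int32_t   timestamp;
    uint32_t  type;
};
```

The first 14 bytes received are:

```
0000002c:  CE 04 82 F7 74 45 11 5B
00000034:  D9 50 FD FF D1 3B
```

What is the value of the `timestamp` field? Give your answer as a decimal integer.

`timestamp` follows `tag` (4 B), `capacity` (2 B), so it starts at offset 4 + 2 = 6 and occupies 4 bytes.
Bytes at offsets 6..9: 11 5B D9 50.
Big-endian stores the most-significant byte at the lowest address.
The bytes are already most-significant first: 0x115BD950.
0x115BD950 = 291232080.

291232080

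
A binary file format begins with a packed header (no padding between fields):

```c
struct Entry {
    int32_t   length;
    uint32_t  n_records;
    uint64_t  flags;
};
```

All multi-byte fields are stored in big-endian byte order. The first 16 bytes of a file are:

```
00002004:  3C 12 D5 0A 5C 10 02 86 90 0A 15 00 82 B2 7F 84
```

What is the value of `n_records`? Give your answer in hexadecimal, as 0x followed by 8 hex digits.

0x5C100286

`n_records` follows `length` (4 bytes), so it starts at byte offset 4 and occupies 4 bytes.
Bytes at offsets 4..7: 5C 10 02 86.
In big-endian order the high byte comes first in memory.
The bytes are already most-significant first: 0x5C100286.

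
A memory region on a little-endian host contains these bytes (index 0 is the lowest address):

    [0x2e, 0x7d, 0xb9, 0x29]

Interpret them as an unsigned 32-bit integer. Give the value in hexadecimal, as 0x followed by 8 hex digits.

Little-endian: lowest address holds the least-significant byte.
Reassemble most-significant byte first: 29 B9 7D 2E → 0x29B97D2E.

0x29B97D2E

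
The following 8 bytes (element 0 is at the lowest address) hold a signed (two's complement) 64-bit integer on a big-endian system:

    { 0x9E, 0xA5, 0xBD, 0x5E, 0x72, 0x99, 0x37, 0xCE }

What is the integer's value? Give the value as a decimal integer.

Big-endian stores the most-significant byte at the lowest address.
The bytes are already most-significant first: 0x9EA5BD5E729937CE.
Top bit is set, so as a signed 64-bit value this is 0x9EA5BD5E729937CE − 2^64 = -7014992631212460082.

-7014992631212460082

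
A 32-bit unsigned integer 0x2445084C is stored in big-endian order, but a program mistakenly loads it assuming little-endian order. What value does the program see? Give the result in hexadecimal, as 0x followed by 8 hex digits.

Stored big-endian, the bytes at ascending addresses are 24 45 08 4C.
Read back as little-endian, the first byte is least significant, giving 0x4C084524.

0x4C084524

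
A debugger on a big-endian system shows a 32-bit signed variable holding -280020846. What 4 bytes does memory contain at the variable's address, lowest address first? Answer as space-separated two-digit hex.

Two's complement of -280020846 in 32 bits: 280020846 = 0x10B0C76E; invert → 0xEF4F3891; add 1 → 0xEF4F3892.
Split into bytes (most-significant first): EF 4F 38 92.
Big-endian: lowest address holds the most-significant byte.
So the memory order matches the most-significant-first order: EF 4F 38 92.

EF 4F 38 92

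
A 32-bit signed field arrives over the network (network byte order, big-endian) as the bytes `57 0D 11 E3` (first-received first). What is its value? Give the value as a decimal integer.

Big-endian stores the most-significant byte at the lowest address.
The bytes are already most-significant first: 0x570D11E3.
0x570D11E3 = 1460474339.

1460474339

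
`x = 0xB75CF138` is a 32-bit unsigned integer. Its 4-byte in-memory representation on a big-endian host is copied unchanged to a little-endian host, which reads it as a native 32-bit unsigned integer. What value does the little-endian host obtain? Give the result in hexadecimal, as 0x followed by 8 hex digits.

Stored big-endian, the bytes at ascending addresses are B7 5C F1 38.
Read back as little-endian, the first byte is least significant, giving 0x38F15CB7.

0x38F15CB7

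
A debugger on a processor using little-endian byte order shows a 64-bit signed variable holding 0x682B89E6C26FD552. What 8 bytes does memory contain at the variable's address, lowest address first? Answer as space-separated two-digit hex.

52 D5 6F C2 E6 89 2B 68

Split into bytes (most-significant first): 68 2B 89 E6 C2 6F D5 52.
Little-endian: lowest address holds the least-significant byte.
So at ascending addresses the bytes are 52 D5 6F C2 E6 89 2B 68.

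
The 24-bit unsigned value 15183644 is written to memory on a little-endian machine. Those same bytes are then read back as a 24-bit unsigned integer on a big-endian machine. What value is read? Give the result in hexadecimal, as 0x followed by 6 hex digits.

15183644 in 24-bit hexadecimal is 0xE7AF1C.
Stored little-endian, the bytes at ascending addresses are 1C AF E7.
Read back as big-endian, the last byte is least significant, giving 0x1CAFE7.

0x1CAFE7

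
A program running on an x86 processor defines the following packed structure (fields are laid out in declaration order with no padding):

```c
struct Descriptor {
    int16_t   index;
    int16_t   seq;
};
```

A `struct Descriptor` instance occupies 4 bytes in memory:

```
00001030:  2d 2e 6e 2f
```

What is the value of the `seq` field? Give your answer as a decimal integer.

12142

`seq` follows `index` (2 bytes), so it starts at byte offset 2 and occupies 2 bytes.
Bytes at offsets 2..3: 6E 2F.
Little-endian stores the least-significant byte at the lowest address.
Reassemble most-significant byte first: 2F 6E → 0x2F6E.
0x2F6E = 12142.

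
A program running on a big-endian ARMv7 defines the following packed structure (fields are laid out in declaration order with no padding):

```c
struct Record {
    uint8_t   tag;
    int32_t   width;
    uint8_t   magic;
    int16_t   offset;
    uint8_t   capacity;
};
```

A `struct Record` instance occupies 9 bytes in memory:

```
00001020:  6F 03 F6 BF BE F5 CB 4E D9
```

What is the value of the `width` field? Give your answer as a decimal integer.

`width` follows `tag` (1 byte), so it starts at byte offset 1 and occupies 4 bytes.
Bytes at offsets 1..4: 03 F6 BF BE.
Big-endian stores the most-significant byte at the lowest address.
The bytes are already most-significant first: 0x03F6BFBE.
0x03F6BFBE = 66502590.

66502590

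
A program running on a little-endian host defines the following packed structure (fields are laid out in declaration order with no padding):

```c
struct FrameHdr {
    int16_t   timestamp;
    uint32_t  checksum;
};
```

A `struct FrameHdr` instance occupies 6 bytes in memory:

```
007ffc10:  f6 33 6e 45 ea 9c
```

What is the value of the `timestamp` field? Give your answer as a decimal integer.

13302

`timestamp` is the first field, at byte offset 0, occupying 2 bytes.
Bytes at offsets 0..1: F6 33.
Little-endian stores the least-significant byte at the lowest address.
Reassemble most-significant byte first: 33 F6 → 0x33F6.
0x33F6 = 13302.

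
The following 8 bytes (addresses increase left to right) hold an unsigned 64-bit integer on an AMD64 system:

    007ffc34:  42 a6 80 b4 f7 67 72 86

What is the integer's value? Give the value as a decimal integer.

Little-endian stores the least-significant byte at the lowest address.
Reassemble most-significant byte first: 86 72 67 F7 B4 80 A6 42 → 0x867267F7B480A642.
0x867267F7B480A642 = 9687920062010271298.

9687920062010271298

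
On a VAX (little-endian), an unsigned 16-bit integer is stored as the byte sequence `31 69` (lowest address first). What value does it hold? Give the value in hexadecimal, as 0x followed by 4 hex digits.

0x6931

Little-endian: lowest address holds the least-significant byte.
Reassemble most-significant byte first: 69 31 → 0x6931.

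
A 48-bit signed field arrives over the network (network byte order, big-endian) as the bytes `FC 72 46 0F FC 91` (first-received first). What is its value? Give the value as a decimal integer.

Big-endian: lowest address holds the most-significant byte.
The bytes are already most-significant first: 0xFC72460FFC91.
Top bit is set, so as a signed 48-bit value this is 0xFC72460FFC91 − 2^48 = -3907244786543.

-3907244786543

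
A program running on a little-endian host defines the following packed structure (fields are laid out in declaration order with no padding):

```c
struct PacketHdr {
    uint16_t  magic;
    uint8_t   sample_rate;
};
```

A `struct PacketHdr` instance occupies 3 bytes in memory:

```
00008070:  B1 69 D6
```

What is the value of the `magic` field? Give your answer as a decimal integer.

27057

`magic` is the first field, at byte offset 0, occupying 2 bytes.
Bytes at offsets 0..1: B1 69.
Little-endian: lowest address holds the least-significant byte.
Reassemble most-significant byte first: 69 B1 → 0x69B1.
0x69B1 = 27057.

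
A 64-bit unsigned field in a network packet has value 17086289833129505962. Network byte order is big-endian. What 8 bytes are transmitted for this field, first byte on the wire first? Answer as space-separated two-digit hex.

ED 1E B2 13 81 0D 74 AA

17086289833129505962 in hexadecimal, padded to 64 bits, is 0xED1EB213810D74AA.
Split into bytes (most-significant first): ED 1E B2 13 81 0D 74 AA.
In big-endian order the high byte comes first in memory.
So the memory order matches the most-significant-first order: ED 1E B2 13 81 0D 74 AA.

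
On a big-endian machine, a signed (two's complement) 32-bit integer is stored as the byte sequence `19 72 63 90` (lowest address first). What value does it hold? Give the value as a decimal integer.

426926992

Big-endian: lowest address holds the most-significant byte.
The bytes are already most-significant first: 0x19726390.
0x19726390 = 426926992.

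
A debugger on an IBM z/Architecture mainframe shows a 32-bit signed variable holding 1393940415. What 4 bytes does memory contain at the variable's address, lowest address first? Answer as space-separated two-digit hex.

1393940415 in hexadecimal, padded to 32 bits, is 0x5315D7BF.
Split into bytes (most-significant first): 53 15 D7 BF.
Big-endian: lowest address holds the most-significant byte.
So the memory order matches the most-significant-first order: 53 15 D7 BF.

53 15 D7 BF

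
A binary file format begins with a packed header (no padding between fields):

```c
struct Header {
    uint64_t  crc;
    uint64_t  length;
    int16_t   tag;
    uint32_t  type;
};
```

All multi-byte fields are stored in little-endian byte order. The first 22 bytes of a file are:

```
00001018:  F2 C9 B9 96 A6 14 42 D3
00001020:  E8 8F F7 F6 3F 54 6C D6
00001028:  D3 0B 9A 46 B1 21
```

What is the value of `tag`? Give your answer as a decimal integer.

`tag` follows `crc` (8 B), `length` (8 B), so it starts at offset 8 + 8 = 16 and occupies 2 bytes.
Bytes at offsets 16..17: D3 0B.
Little-endian stores the least-significant byte at the lowest address.
Reassemble most-significant byte first: 0B D3 → 0x0BD3.
0x0BD3 = 3027.

3027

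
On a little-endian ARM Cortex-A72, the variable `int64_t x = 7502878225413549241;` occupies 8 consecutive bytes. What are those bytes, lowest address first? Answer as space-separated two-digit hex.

B9 AC C9 7A FE 93 1F 68

7502878225413549241 in hexadecimal, padded to 64 bits, is 0x681F93FE7AC9ACB9.
Split into bytes (most-significant first): 68 1F 93 FE 7A C9 AC B9.
Little-endian stores the least-significant byte at the lowest address.
So at ascending addresses the bytes are B9 AC C9 7A FE 93 1F 68.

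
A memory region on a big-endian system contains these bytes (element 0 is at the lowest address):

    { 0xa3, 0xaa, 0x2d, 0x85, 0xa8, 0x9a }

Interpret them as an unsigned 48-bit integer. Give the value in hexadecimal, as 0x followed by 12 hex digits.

Big-endian stores the most-significant byte at the lowest address.
The bytes are already most-significant first: 0xA3AA2D85A89A.

0xA3AA2D85A89A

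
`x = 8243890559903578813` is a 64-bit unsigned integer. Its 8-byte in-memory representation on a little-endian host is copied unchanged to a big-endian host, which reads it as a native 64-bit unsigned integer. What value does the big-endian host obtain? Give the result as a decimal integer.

13671309192092084338

8243890559903578813 in 64-bit hexadecimal is 0x72682EC9463FBABD.
Stored little-endian, the bytes at ascending addresses are BD BA 3F 46 C9 2E 68 72.
Read back as big-endian, the last byte is least significant, giving 0xBDBA3F46C92E6872.
0xBDBA3F46C92E6872 = 13671309192092084338.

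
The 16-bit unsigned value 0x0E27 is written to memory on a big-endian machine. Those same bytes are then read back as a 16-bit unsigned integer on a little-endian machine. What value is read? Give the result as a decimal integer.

Stored big-endian, the bytes at ascending addresses are 0E 27.
Read back as little-endian, the first byte is least significant, giving 0x270E.
0x270E = 9998.

9998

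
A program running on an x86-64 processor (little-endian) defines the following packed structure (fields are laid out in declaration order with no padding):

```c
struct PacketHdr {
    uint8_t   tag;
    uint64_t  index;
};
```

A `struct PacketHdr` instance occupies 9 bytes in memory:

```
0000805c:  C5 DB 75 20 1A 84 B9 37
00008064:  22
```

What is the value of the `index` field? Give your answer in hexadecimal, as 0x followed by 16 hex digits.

`index` follows `tag` (1 byte), so it starts at byte offset 1 and occupies 8 bytes.
Bytes at offsets 1..8: DB 75 20 1A 84 B9 37 22.
Little-endian: lowest address holds the least-significant byte.
Reassemble most-significant byte first: 22 37 B9 84 1A 20 75 DB → 0x2237B9841A2075DB.

0x2237B9841A2075DB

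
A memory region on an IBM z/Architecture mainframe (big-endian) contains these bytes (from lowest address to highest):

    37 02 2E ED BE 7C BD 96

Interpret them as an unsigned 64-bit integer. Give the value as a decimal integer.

3963782220677430678

In big-endian order the high byte comes first in memory.
The bytes are already most-significant first: 0x37022EEDBE7CBD96.
0x37022EEDBE7CBD96 = 3963782220677430678.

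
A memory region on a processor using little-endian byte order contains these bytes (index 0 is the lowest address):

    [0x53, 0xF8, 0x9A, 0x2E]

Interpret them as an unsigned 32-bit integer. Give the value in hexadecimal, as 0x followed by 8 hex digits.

0x2E9AF853

Little-endian: lowest address holds the least-significant byte.
Reassemble most-significant byte first: 2E 9A F8 53 → 0x2E9AF853.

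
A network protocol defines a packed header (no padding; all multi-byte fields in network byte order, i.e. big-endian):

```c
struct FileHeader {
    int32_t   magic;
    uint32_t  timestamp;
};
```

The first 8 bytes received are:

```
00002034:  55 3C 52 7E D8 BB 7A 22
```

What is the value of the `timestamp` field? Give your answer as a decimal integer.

`timestamp` follows `magic` (4 bytes), so it starts at byte offset 4 and occupies 4 bytes.
Bytes at offsets 4..7: D8 BB 7A 22.
Big-endian: lowest address holds the most-significant byte.
The bytes are already most-significant first: 0xD8BB7A22.
0xD8BB7A22 = 3636165154.

3636165154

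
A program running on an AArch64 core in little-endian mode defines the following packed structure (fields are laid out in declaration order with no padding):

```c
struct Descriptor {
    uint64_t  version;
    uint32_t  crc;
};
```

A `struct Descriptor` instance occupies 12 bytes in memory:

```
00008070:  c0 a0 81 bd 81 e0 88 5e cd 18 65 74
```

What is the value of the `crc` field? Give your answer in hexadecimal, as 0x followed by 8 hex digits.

0x746518CD

`crc` follows `version` (8 bytes), so it starts at byte offset 8 and occupies 4 bytes.
Bytes at offsets 8..11: CD 18 65 74.
Little-endian: lowest address holds the least-significant byte.
Reassemble most-significant byte first: 74 65 18 CD → 0x746518CD.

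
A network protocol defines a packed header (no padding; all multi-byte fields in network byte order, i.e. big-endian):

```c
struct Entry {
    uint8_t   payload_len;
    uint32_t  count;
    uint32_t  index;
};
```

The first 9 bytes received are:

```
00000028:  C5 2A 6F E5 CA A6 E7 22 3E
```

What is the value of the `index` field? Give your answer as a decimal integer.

`index` follows `payload_len` (1 B), `count` (4 B), so it starts at offset 1 + 4 = 5 and occupies 4 bytes.
Bytes at offsets 5..8: A6 E7 22 3E.
In big-endian order the high byte comes first in memory.
The bytes are already most-significant first: 0xA6E7223E.
0xA6E7223E = 2800165438.

2800165438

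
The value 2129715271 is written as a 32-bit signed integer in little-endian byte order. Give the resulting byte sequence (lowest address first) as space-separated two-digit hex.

47 E0 F0 7E

2129715271 in hexadecimal, padded to 32 bits, is 0x7EF0E047.
Split into bytes (most-significant first): 7E F0 E0 47.
Little-endian stores the least-significant byte at the lowest address.
So at ascending addresses the bytes are 47 E0 F0 7E.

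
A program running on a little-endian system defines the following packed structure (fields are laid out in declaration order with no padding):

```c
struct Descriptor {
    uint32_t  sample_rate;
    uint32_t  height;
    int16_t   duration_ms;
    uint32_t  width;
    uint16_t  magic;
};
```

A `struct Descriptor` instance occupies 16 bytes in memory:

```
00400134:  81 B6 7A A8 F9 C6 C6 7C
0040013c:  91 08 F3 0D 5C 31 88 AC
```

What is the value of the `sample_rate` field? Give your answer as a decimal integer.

2826614401

`sample_rate` is the first field, at byte offset 0, occupying 4 bytes.
Bytes at offsets 0..3: 81 B6 7A A8.
Little-endian: lowest address holds the least-significant byte.
Reassemble most-significant byte first: A8 7A B6 81 → 0xA87AB681.
0xA87AB681 = 2826614401.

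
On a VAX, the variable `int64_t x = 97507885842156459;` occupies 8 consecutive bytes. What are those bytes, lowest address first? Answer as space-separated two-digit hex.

AB CB 6B D2 E7 6A 5A 01

97507885842156459 in hexadecimal, padded to 64 bits, is 0x015A6AE7D26BCBAB.
Split into bytes (most-significant first): 01 5A 6A E7 D2 6B CB AB.
Little-endian: lowest address holds the least-significant byte.
So at ascending addresses the bytes are AB CB 6B D2 E7 6A 5A 01.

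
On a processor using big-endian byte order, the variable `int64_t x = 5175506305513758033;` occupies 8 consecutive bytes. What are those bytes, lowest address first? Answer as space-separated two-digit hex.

47 D3 17 90 58 F1 1D 51

5175506305513758033 in hexadecimal, padded to 64 bits, is 0x47D3179058F11D51.
Split into bytes (most-significant first): 47 D3 17 90 58 F1 1D 51.
Big-endian stores the most-significant byte at the lowest address.
So the memory order matches the most-significant-first order: 47 D3 17 90 58 F1 1D 51.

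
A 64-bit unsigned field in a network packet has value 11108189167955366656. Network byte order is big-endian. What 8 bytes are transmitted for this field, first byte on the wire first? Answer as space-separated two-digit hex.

9A 28 37 31 CD D2 53 00

11108189167955366656 in hexadecimal, padded to 64 bits, is 0x9A283731CDD25300.
Split into bytes (most-significant first): 9A 28 37 31 CD D2 53 00.
In big-endian order the high byte comes first in memory.
So the memory order matches the most-significant-first order: 9A 28 37 31 CD D2 53 00.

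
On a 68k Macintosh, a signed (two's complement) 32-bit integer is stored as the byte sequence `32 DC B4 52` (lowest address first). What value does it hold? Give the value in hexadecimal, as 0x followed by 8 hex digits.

0x32DCB452

In big-endian order the high byte comes first in memory.
The bytes are already most-significant first: 0x32DCB452.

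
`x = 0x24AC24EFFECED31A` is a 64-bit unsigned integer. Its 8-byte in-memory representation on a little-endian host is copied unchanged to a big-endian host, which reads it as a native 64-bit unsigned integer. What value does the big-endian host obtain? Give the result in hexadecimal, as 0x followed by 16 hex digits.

0x1AD3CEFEEF24AC24

Stored little-endian, the bytes at ascending addresses are 1A D3 CE FE EF 24 AC 24.
Read back as big-endian, the last byte is least significant, giving 0x1AD3CEFEEF24AC24.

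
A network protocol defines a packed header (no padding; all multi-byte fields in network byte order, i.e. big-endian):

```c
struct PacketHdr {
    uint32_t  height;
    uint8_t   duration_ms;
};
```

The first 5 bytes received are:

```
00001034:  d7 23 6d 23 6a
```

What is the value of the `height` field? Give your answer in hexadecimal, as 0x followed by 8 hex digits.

0xD7236D23

`height` is the first field, at byte offset 0, occupying 4 bytes.
Bytes at offsets 0..3: D7 23 6D 23.
Big-endian: lowest address holds the most-significant byte.
The bytes are already most-significant first: 0xD7236D23.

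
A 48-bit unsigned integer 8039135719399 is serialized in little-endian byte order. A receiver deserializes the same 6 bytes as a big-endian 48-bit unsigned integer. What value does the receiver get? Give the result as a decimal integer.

8039135719399 in 48-bit hexadecimal is 0x074FC1D42FE7.
Stored little-endian, the bytes at ascending addresses are E7 2F D4 C1 4F 07.
Read back as big-endian, the last byte is least significant, giving 0xE72FD4C14F07.
0xE72FD4C14F07 = 254192618917639.

254192618917639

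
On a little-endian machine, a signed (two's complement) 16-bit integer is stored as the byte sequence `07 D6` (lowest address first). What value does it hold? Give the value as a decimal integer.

Little-endian stores the least-significant byte at the lowest address.
Reassemble most-significant byte first: D6 07 → 0xD607.
Top bit is set, so as a signed 16-bit value this is 0xD607 − 2^16 = -10745.

-10745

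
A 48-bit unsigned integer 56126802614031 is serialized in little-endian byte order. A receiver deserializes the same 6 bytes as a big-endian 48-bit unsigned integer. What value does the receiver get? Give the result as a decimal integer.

17416646691891

56126802614031 in 48-bit hexadecimal is 0x330C0A21D70F.
Stored little-endian, the bytes at ascending addresses are 0F D7 21 0A 0C 33.
Read back as big-endian, the last byte is least significant, giving 0x0FD7210A0C33.
0x0FD7210A0C33 = 17416646691891.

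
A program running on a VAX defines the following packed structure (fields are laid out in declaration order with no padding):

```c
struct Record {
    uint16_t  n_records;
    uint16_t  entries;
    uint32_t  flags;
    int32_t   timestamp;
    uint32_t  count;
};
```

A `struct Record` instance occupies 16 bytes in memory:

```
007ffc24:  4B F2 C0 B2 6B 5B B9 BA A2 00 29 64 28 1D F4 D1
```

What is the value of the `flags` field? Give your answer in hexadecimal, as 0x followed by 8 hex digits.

`flags` follows `n_records` (2 B), `entries` (2 B), so it starts at offset 2 + 2 = 4 and occupies 4 bytes.
Bytes at offsets 4..7: 6B 5B B9 BA.
Little-endian: lowest address holds the least-significant byte.
Reassemble most-significant byte first: BA B9 5B 6B → 0xBAB95B6B.

0xBAB95B6B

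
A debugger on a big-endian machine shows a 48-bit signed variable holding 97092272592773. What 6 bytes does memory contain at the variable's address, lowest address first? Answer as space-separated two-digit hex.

97092272592773 in hexadecimal, padded to 48 bits, is 0x584E0E6B1785.
Split into bytes (most-significant first): 58 4E 0E 6B 17 85.
Big-endian: lowest address holds the most-significant byte.
So the memory order matches the most-significant-first order: 58 4E 0E 6B 17 85.

58 4E 0E 6B 17 85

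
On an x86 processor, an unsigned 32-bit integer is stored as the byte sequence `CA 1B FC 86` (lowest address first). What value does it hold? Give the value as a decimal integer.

2264669130

Little-endian: lowest address holds the least-significant byte.
Reassemble most-significant byte first: 86 FC 1B CA → 0x86FC1BCA.
0x86FC1BCA = 2264669130.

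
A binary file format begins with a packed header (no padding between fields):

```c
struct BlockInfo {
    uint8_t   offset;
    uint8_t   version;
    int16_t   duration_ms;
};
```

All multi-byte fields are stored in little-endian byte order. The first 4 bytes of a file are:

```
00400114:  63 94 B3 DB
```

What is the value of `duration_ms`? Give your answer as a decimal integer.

`duration_ms` follows `offset` (1 B), `version` (1 B), so it starts at offset 1 + 1 = 2 and occupies 2 bytes.
Bytes at offsets 2..3: B3 DB.
In little-endian order the low byte comes first in memory.
Reassemble most-significant byte first: DB B3 → 0xDBB3.
Top bit is set, so as a signed 16-bit value this is 0xDBB3 − 2^16 = -9293.

-9293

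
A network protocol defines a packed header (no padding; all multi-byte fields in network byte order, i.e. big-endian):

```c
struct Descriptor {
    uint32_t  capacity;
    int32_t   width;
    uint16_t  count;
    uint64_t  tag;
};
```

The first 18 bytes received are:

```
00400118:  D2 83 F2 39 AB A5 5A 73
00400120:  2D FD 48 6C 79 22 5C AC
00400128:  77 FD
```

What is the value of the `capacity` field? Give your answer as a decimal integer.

3531862585

`capacity` is the first field, at byte offset 0, occupying 4 bytes.
Bytes at offsets 0..3: D2 83 F2 39.
Big-endian stores the most-significant byte at the lowest address.
The bytes are already most-significant first: 0xD283F239.
0xD283F239 = 3531862585.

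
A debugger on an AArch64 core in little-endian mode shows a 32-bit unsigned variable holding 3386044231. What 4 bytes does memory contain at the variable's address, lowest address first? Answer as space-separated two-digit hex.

47 EF D2 C9

3386044231 in hexadecimal, padded to 32 bits, is 0xC9D2EF47.
Split into bytes (most-significant first): C9 D2 EF 47.
Little-endian stores the least-significant byte at the lowest address.
So at ascending addresses the bytes are 47 EF D2 C9.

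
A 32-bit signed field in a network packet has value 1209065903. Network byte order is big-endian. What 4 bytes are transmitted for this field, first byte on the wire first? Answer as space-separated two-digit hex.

48 10 E1 AF

1209065903 in hexadecimal, padded to 32 bits, is 0x4810E1AF.
Split into bytes (most-significant first): 48 10 E1 AF.
In big-endian order the high byte comes first in memory.
So the memory order matches the most-significant-first order: 48 10 E1 AF.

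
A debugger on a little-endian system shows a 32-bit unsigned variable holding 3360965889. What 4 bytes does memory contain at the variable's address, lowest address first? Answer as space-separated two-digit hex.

3360965889 in hexadecimal, padded to 32 bits, is 0xC8544501.
Split into bytes (most-significant first): C8 54 45 01.
Little-endian: lowest address holds the least-significant byte.
So at ascending addresses the bytes are 01 45 54 C8.

01 45 54 C8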